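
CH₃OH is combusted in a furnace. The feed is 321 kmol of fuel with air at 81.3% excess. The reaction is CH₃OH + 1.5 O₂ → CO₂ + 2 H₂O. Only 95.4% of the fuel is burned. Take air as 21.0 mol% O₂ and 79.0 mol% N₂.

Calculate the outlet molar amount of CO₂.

306 kmol

Stoichiometric O₂ = 1.5 × 321 = 481.5 kmol; O₂ fed = 481.5 × 1.813 = 873 kmol.
N₂ fed = 873 × 79/21 = 3284 kmol.
Fuel reacted = 0.954 × 321 → ξ = 306.2 kmol.
Outlet (n = n₀ + ν ξ):
  CH₃OH: 321 − 1(306.2) = 14.77
  O₂: 873 − 1.5(306.2) = 413.6
  N₂: 3284 (inert)
  CO₂: 0 + 1(306.2) = 306.2
  H₂O: 0 + 2(306.2) = 612.5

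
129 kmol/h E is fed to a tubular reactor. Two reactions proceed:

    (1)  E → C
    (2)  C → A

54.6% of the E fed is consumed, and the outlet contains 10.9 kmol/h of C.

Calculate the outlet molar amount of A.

Conversion of E: E consumed = 1ξ₁ = 0.546 × 129 → ξ₁ = 70.43 kmol/h.
C balance: n_C = 0 + 1ξ₁ − 1ξ₂ = 10.9 → ξ₂ = (1·70.43 − 10.9)/1 = 59.53 kmol/h.
Outlet amounts (n = n₀ + Σ ν·ξ):
  E: 129 − 1(70.43) = 58.57
  C: 0 + 1(70.43) − 1(59.53) = 10.9
  A: 0 + 1(59.53) = 59.53

59.5 kmol/h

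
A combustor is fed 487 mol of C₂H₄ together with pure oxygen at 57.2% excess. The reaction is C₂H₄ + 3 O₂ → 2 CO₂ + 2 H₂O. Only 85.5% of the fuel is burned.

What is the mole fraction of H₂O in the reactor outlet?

Stoichiometric O₂ = 3 × 487 = 1461 mol; O₂ fed = 1461 × 1.572 = 2297 mol.
Fuel reacted = 0.855 × 487 → ξ = 416.4 mol.
Outlet (n = n₀ + ν ξ):
  C₂H₄: 487 − 1(416.4) = 70.62
  O₂: 2297 − 3(416.4) = 1048
  CO₂: 0 + 2(416.4) = 832.8
  H₂O: 0 + 2(416.4) = 832.8
Total out = 2784 mol; y_H₂O = 832.8 / 2784 = 0.2992.

0.299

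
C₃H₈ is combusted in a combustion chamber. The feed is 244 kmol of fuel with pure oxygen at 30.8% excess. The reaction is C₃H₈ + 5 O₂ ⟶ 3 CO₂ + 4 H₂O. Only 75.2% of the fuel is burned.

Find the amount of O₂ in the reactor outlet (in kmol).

678 kmol

Stoichiometric O₂ = 5 × 244 = 1220 kmol; O₂ fed = 1220 × 1.308 = 1596 kmol.
Fuel reacted = 0.752 × 244 → ξ = 183.5 kmol.
Outlet (n = n₀ + ν ξ):
  C₃H₈: 244 − 1(183.5) = 60.51
  O₂: 1596 − 5(183.5) = 678.3
  CO₂: 0 + 3(183.5) = 550.5
  H₂O: 0 + 4(183.5) = 734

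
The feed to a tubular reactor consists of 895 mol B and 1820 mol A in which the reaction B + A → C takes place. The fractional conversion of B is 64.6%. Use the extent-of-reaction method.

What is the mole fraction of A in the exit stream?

0.581

B reacted = 0.646 × 895 = 578.2 mol; ν_B = −1, so ξ = 578.2/1 = 578.2 mol.
Outlet amounts (n = n₀ + ν ξ):
  B: 895 − 1(578.2) = 316.8
  A: 1820 − 1(578.2) = 1242
  C: 0 + 1(578.2) = 578.2
Total out = 2137 mol; y_A = 1242 / 2137 = 0.5812.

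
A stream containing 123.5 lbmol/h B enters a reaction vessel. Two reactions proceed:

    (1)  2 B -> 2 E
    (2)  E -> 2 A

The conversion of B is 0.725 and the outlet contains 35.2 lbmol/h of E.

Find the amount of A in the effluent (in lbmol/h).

109 lbmol/h

Conversion of B: B consumed = 2ξ₁ = 0.725 × 123.5 → ξ₁ = 44.77 lbmol/h.
E balance: n_E = 0 + 2ξ₁ − 1ξ₂ = 35.2 → ξ₂ = (2·44.77 − 35.2)/1 = 54.34 lbmol/h.
Outlet amounts (n = n₀ + Σ ν·ξ):
  B: 123.5 − 2(44.77) = 33.96
  E: 0 + 2(44.77) − 1(54.34) = 35.2
  A: 0 + 2(54.34) = 108.7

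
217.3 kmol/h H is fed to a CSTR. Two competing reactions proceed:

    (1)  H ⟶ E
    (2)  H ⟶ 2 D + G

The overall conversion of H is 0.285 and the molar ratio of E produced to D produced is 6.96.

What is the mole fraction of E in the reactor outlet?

0.256

Conversion of H: H consumed = 0.285 × 217.3 = 61.93 kmol/h = 1ξ₁ + 1ξ₂.
Selectivity: 1ξ₁ / (2ξ₂) = 6.96 → ξ₁ = 13.92 ξ₂.
Substitute: (1·13.92 + 1) ξ₂ = 61.93 → ξ₂ = 4.151 kmol/h, ξ₁ = 57.78 kmol/h.
Outlet amounts (n = n₀ + Σ ν·ξ):
  H: 217.3 − 1(57.78) − 1(4.151) = 155.4
  E: 0 + 1(57.78) = 57.78
  D: 0 + 2(4.151) = 8.302
  G: 0 + 1(4.151) = 4.151
Total out = 225.6 kmol/h; y_E = 57.78 / 225.6 = 0.2561.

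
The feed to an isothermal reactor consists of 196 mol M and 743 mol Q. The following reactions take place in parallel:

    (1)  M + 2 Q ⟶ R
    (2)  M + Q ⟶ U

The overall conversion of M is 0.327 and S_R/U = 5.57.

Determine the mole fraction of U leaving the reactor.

0.0119

Conversion of M: M consumed = 0.327 × 196 = 64.09 mol = 1ξ₁ + 1ξ₂.
Selectivity: 1ξ₁ / (1ξ₂) = 5.57 → ξ₁ = 5.57 ξ₂.
Substitute: (1·5.57 + 1) ξ₂ = 64.09 → ξ₂ = 9.755 mol, ξ₁ = 54.34 mol.
Outlet amounts (n = n₀ + Σ ν·ξ):
  M: 196 − 1(54.34) − 1(9.755) = 131.9
  Q: 743 − 2(54.34) − 1(9.755) = 624.6
  R: 0 + 1(54.34) = 54.34
  U: 0 + 1(9.755) = 9.755
Total out = 820.6 mol; y_U = 9.755 / 820.6 = 0.01189.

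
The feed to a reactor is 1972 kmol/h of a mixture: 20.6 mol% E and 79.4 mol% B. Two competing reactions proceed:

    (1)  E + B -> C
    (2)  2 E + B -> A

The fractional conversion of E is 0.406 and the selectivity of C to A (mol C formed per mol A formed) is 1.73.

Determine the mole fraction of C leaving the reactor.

0.0423

Conversion of E: E consumed = 0.406 × 406.2 = 164.9 kmol/h = 1ξ₁ + 2ξ₂.
Selectivity: 1ξ₁ / (1ξ₂) = 1.73 → ξ₁ = 1.73 ξ₂.
Substitute: (1·1.73 + 2) ξ₂ = 164.9 → ξ₂ = 44.22 kmol/h, ξ₁ = 76.5 kmol/h.
Outlet amounts (n = n₀ + Σ ν·ξ):
  E: 406.2 − 1(76.5) − 2(44.22) = 241.3
  B: 1566 − 1(76.5) − 1(44.22) = 1445
  C: 0 + 1(76.5) = 76.5
  A: 0 + 1(44.22) = 44.22
Total out = 1807 kmol/h; y_C = 76.5 / 1807 = 0.04233.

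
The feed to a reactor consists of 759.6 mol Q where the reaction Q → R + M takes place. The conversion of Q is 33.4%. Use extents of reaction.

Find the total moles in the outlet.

1010 mol

Q reacted = 0.334 × 759.6 = 253.7 mol; ν_Q = −1, so ξ = 253.7/1 = 253.7 mol.
Outlet amounts (n = n₀ + ν ξ):
  Q: 759.6 − 1(253.7) = 505.9
  R: 0 + 1(253.7) = 253.7
  M: 0 + 1(253.7) = 253.7
Total out = 505.9 + 253.7 + 253.7 = 1013 mol.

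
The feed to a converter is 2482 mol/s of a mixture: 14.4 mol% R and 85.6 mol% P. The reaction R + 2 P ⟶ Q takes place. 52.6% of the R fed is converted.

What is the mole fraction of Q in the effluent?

0.0893

R reacted = 0.526 × 357.4 = 188 mol/s; ν_R = −1, so ξ = 188/1 = 188 mol/s.
Outlet amounts (n = n₀ + ν ξ):
  R: 357.4 − 1(188) = 169.4
  P: 2125 − 2(188) = 1749
  Q: 0 + 1(188) = 188
Total out = 2106 mol/s; y_Q = 188 / 2106 = 0.08927.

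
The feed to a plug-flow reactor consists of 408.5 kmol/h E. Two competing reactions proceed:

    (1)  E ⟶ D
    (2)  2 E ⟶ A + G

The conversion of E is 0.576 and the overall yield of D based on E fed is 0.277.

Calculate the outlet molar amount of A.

61.1 kmol/h

Yield of D: 1ξ₁ / 408.5 = 0.277 → ξ₁ = 113.2 kmol/h.
Conversion of E: 1ξ₁ + 2ξ₂ = 0.576 × 408.5 = 235.3 → ξ₂ = 61.07 kmol/h.
Outlet amounts (n = n₀ + Σ ν·ξ):
  E: 408.5 − 1(113.2) − 2(61.07) = 173.2
  D: 0 + 1(113.2) = 113.2
  A: 0 + 1(61.07) = 61.07
  G: 0 + 1(61.07) = 61.07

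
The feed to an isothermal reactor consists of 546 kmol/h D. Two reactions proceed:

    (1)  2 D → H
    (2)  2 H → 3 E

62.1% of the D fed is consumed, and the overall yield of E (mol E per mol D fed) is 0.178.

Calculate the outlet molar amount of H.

105 kmol/h

Conversion of D: D consumed = 2ξ₁ = 0.621 × 546 → ξ₁ = 169.5 kmol/h.
Yield of E: 3ξ₂ / 546 = 0.178 → ξ₂ = 32.4 kmol/h.
Outlet amounts (n = n₀ + Σ ν·ξ):
  D: 546 − 2(169.5) = 206.9
  H: 0 + 1(169.5) − 2(32.4) = 104.7
  E: 0 + 3(32.4) = 97.19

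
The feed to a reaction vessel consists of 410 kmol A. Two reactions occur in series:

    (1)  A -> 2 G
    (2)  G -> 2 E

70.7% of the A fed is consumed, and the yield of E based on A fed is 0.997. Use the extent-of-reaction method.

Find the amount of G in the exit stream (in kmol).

375 kmol

Conversion of A: A consumed = 1ξ₁ = 0.707 × 410 → ξ₁ = 289.9 kmol.
Yield of E: 2ξ₂ / 410 = 0.997 → ξ₂ = 204.4 kmol.
Outlet amounts (n = n₀ + Σ ν·ξ):
  A: 410 − 1(289.9) = 120.1
  G: 0 + 2(289.9) − 1(204.4) = 375.4
  E: 0 + 2(204.4) = 408.8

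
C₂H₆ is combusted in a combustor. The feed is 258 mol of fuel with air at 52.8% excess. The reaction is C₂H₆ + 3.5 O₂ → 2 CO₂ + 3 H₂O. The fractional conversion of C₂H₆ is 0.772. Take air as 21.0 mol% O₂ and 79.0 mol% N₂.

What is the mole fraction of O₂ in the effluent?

Stoichiometric O₂ = 3.5 × 258 = 903 mol; O₂ fed = 903 × 1.528 = 1380 mol.
N₂ fed = 1380 × 79/21 = 5191 mol.
Fuel reacted = 0.772 × 258 → ξ = 199.2 mol.
Outlet (n = n₀ + ν ξ):
  C₂H₆: 258 − 1(199.2) = 58.82
  O₂: 1380 − 3.5(199.2) = 682.7
  N₂: 5191 (inert)
  CO₂: 0 + 2(199.2) = 398.4
  H₂O: 0 + 3(199.2) = 597.5
Total out = 6928 mol; y_O₂ = 682.7 / 6928 = 0.09854.

0.0985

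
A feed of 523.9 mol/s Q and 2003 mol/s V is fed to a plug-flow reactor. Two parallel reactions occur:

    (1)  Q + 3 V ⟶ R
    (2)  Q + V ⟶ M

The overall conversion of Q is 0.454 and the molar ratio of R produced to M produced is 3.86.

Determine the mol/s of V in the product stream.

Conversion of Q: Q consumed = 0.454 × 523.9 = 237.9 mol/s = 1ξ₁ + 1ξ₂.
Selectivity: 1ξ₁ / (1ξ₂) = 3.86 → ξ₁ = 3.86 ξ₂.
Substitute: (1·3.86 + 1) ξ₂ = 237.9 → ξ₂ = 48.94 mol/s, ξ₁ = 188.9 mol/s.
Outlet amounts (n = n₀ + Σ ν·ξ):
  Q: 523.9 − 1(188.9) − 1(48.94) = 286
  V: 2003 − 3(188.9) − 1(48.94) = 1387
  R: 0 + 1(188.9) = 188.9
  M: 0 + 1(48.94) = 48.94

1390 mol/s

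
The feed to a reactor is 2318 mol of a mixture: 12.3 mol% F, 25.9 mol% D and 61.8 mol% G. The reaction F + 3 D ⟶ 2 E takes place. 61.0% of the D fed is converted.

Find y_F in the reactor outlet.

0.0786

D reacted = 0.61 × 600.4 = 366.2 mol; ν_D = −3, so ξ = 366.2/3 = 122.1 mol.
Outlet amounts (n = n₀ + ν ξ):
  F: 285.1 − 1(122.1) = 163
  D: 600.4 − 3(122.1) = 234.1
  E: 0 + 2(122.1) = 244.1
  G: 1433 (inert)
Total out = 2074 mol; y_F = 163 / 2074 = 0.07862.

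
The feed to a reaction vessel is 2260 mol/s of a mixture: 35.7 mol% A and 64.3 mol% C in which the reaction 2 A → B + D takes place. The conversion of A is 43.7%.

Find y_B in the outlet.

0.078

A reacted = 0.437 × 806.8 = 352.6 mol/s; ν_A = −2, so ξ = 352.6/2 = 176.3 mol/s.
Outlet amounts (n = n₀ + ν ξ):
  A: 806.8 − 2(176.3) = 454.2
  B: 0 + 1(176.3) = 176.3
  D: 0 + 1(176.3) = 176.3
  C: 1453 (inert)
Total out = 2260 mol/s; y_B = 176.3 / 2260 = 0.078.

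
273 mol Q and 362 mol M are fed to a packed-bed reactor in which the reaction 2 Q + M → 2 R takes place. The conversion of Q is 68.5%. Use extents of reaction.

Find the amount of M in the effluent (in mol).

Q reacted = 0.685 × 273 = 187 mol; ν_Q = −2, so ξ = 187/2 = 93.5 mol.
Outlet amounts (n = n₀ + ν ξ):
  Q: 273 − 2(93.5) = 85.99
  M: 362 − 1(93.5) = 268.5
  R: 0 + 2(93.5) = 187

268 mol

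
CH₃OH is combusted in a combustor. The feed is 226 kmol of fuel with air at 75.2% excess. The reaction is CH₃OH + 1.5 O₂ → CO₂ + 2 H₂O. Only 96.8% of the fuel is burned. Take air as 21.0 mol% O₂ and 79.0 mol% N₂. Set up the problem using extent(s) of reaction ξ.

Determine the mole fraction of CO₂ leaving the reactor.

0.0692

Stoichiometric O₂ = 1.5 × 226 = 339 kmol; O₂ fed = 339 × 1.752 = 593.9 kmol.
N₂ fed = 593.9 × 79/21 = 2234 kmol.
Fuel reacted = 0.968 × 226 → ξ = 218.8 kmol.
Outlet (n = n₀ + ν ξ):
  CH₃OH: 226 − 1(218.8) = 7.232
  O₂: 593.9 − 1.5(218.8) = 265.8
  N₂: 2234 (inert)
  CO₂: 0 + 1(218.8) = 218.8
  H₂O: 0 + 2(218.8) = 437.5
Total out = 3164 kmol; y_CO₂ = 218.8 / 3164 = 0.06915.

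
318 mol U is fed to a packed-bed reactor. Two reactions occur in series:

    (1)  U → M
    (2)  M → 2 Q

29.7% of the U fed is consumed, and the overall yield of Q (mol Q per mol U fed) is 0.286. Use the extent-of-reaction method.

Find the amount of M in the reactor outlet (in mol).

Conversion of U: U consumed = 1ξ₁ = 0.297 × 318 → ξ₁ = 94.45 mol.
Yield of Q: 2ξ₂ / 318 = 0.286 → ξ₂ = 45.47 mol.
Outlet amounts (n = n₀ + Σ ν·ξ):
  U: 318 − 1(94.45) = 223.6
  M: 0 + 1(94.45) − 1(45.47) = 48.97
  Q: 0 + 2(45.47) = 90.95

49 mol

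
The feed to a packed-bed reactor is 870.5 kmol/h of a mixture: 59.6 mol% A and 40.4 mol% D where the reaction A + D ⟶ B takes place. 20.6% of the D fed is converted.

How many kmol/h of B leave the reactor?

72.4 kmol/h

D reacted = 0.206 × 351.7 = 72.45 kmol/h; ν_D = −1, so ξ = 72.45/1 = 72.45 kmol/h.
Outlet amounts (n = n₀ + ν ξ):
  A: 518.8 − 1(72.45) = 446.4
  D: 351.7 − 1(72.45) = 279.2
  B: 0 + 1(72.45) = 72.45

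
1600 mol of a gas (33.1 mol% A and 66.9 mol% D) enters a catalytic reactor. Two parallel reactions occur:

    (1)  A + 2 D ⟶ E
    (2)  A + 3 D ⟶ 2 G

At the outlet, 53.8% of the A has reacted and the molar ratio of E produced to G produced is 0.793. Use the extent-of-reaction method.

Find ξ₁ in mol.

ξ₁ = 175 mol

Conversion of A: A consumed = 0.538 × 529.6 = 284.9 mol = 1ξ₁ + 1ξ₂.
Selectivity: 1ξ₁ / (2ξ₂) = 0.793 → ξ₁ = 1.586 ξ₂.
Substitute: (1·1.586 + 1) ξ₂ = 284.9 → ξ₂ = 110.2 mol, ξ₁ = 174.7 mol.
Outlet amounts (n = n₀ + Σ ν·ξ):
  A: 529.6 − 1(174.7) − 1(110.2) = 244.7
  D: 1070 − 2(174.7) − 3(110.2) = 390.4
  E: 0 + 1(174.7) = 174.7
  G: 0 + 2(110.2) = 220.4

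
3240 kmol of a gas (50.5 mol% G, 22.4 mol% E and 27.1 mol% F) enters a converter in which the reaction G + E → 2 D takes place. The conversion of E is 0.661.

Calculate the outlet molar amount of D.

959 kmol

E reacted = 0.661 × 725.8 = 479.7 kmol; ν_E = −1, so ξ = 479.7/1 = 479.7 kmol.
Outlet amounts (n = n₀ + ν ξ):
  G: 1636 − 1(479.7) = 1156
  E: 725.8 − 1(479.7) = 246
  D: 0 + 2(479.7) = 959.5
  F: 878 (inert)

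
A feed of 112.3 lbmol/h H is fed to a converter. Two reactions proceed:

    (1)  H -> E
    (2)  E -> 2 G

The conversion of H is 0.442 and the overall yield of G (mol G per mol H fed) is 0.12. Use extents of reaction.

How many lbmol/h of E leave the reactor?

42.9 lbmol/h

Conversion of H: H consumed = 1ξ₁ = 0.442 × 112.3 → ξ₁ = 49.64 lbmol/h.
Yield of G: 2ξ₂ / 112.3 = 0.12 → ξ₂ = 6.738 lbmol/h.
Outlet amounts (n = n₀ + Σ ν·ξ):
  H: 112.3 − 1(49.64) = 62.66
  E: 0 + 1(49.64) − 1(6.738) = 42.9
  G: 0 + 2(6.738) = 13.48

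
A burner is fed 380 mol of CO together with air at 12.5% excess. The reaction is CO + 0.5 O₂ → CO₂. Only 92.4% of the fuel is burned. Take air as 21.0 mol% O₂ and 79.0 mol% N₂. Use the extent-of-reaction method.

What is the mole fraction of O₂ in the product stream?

0.0312

Stoichiometric O₂ = 0.5 × 380 = 190 mol; O₂ fed = 190 × 1.125 = 213.8 mol.
N₂ fed = 213.8 × 79/21 = 804.1 mol.
Fuel reacted = 0.924 × 380 → ξ = 351.1 mol.
Outlet (n = n₀ + ν ξ):
  CO: 380 − 1(351.1) = 28.88
  O₂: 213.8 − 0.5(351.1) = 38.19
  N₂: 804.1 (inert)
  CO₂: 0 + 1(351.1) = 351.1
Total out = 1222 mol; y_O₂ = 38.19 / 1222 = 0.03124.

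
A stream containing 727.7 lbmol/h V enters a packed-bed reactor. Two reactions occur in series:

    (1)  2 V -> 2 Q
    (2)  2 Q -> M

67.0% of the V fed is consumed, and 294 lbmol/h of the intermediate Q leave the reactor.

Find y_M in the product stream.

Conversion of V: V consumed = 2ξ₁ = 0.67 × 727.7 → ξ₁ = 243.8 lbmol/h.
Q balance: n_Q = 0 + 2ξ₁ − 2ξ₂ = 294 → ξ₂ = (2·243.8 − 294)/2 = 96.78 lbmol/h.
Outlet amounts (n = n₀ + Σ ν·ξ):
  V: 727.7 − 2(243.8) = 240.1
  Q: 0 + 2(243.8) − 2(96.78) = 294
  M: 0 + 1(96.78) = 96.78
Total out = 630.9 lbmol/h; y_M = 96.78 / 630.9 = 0.1534.

0.153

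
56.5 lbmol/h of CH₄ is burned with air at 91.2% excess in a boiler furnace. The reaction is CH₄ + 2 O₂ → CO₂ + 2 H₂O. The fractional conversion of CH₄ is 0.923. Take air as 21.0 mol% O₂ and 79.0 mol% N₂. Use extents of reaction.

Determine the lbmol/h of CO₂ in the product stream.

Stoichiometric O₂ = 2 × 56.5 = 113 lbmol/h; O₂ fed = 113 × 1.912 = 216.1 lbmol/h.
N₂ fed = 216.1 × 79/21 = 812.8 lbmol/h.
Fuel reacted = 0.923 × 56.5 → ξ = 52.15 lbmol/h.
Outlet (n = n₀ + ν ξ):
  CH₄: 56.5 − 1(52.15) = 4.35
  O₂: 216.1 − 2(52.15) = 111.8
  N₂: 812.8 (inert)
  CO₂: 0 + 1(52.15) = 52.15
  H₂O: 0 + 2(52.15) = 104.3

52.1 lbmol/h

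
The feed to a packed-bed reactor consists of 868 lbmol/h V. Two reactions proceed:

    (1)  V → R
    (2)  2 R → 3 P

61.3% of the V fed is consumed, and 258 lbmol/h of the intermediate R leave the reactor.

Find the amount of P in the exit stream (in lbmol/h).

Conversion of V: V consumed = 1ξ₁ = 0.613 × 868 → ξ₁ = 532.1 lbmol/h.
R balance: n_R = 0 + 1ξ₁ − 2ξ₂ = 258 → ξ₂ = (1·532.1 − 258)/2 = 137 lbmol/h.
Outlet amounts (n = n₀ + Σ ν·ξ):
  V: 868 − 1(532.1) = 335.9
  R: 0 + 1(532.1) − 2(137) = 258
  P: 0 + 3(137) = 411.1

411 lbmol/h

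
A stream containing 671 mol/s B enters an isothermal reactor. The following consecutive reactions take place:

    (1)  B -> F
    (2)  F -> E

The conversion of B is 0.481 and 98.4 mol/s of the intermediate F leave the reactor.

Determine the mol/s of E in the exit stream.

Conversion of B: B consumed = 1ξ₁ = 0.481 × 671 → ξ₁ = 322.8 mol/s.
F balance: n_F = 0 + 1ξ₁ − 1ξ₂ = 98.4 → ξ₂ = (1·322.8 − 98.4)/1 = 224.4 mol/s.
Outlet amounts (n = n₀ + Σ ν·ξ):
  B: 671 − 1(322.8) = 348.2
  F: 0 + 1(322.8) − 1(224.4) = 98.4
  E: 0 + 1(224.4) = 224.4

224 mol/s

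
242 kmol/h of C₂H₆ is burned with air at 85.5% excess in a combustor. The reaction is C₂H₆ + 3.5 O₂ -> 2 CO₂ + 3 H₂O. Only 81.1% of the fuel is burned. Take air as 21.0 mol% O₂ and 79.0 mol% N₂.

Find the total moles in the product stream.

Stoichiometric O₂ = 3.5 × 242 = 847 kmol/h; O₂ fed = 847 × 1.855 = 1571 kmol/h.
N₂ fed = 1571 × 79/21 = 5911 kmol/h.
Fuel reacted = 0.811 × 242 → ξ = 196.3 kmol/h.
Outlet (n = n₀ + ν ξ):
  C₂H₆: 242 − 1(196.3) = 45.74
  O₂: 1571 − 3.5(196.3) = 884.3
  N₂: 5911 (inert)
  CO₂: 0 + 2(196.3) = 392.5
  H₂O: 0 + 3(196.3) = 588.8
Total out = 45.74 + 884.3 + 5911 + 392.5 + 588.8 = 7822 kmol/h.

7820 kmol/h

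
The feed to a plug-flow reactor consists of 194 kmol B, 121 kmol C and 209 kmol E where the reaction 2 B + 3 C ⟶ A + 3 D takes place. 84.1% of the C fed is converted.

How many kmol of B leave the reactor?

C reacted = 0.841 × 121 = 101.8 kmol; ν_C = −3, so ξ = 101.8/3 = 33.92 kmol.
Outlet amounts (n = n₀ + ν ξ):
  B: 194 − 2(33.92) = 126.2
  C: 121 − 3(33.92) = 19.24
  A: 0 + 1(33.92) = 33.92
  D: 0 + 3(33.92) = 101.8
  E: 209 (inert)

126 kmol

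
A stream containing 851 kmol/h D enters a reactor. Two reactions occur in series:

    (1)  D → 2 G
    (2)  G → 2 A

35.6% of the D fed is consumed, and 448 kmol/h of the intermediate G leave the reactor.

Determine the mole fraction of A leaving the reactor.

Conversion of D: D consumed = 1ξ₁ = 0.356 × 851 → ξ₁ = 303 kmol/h.
G balance: n_G = 0 + 2ξ₁ − 1ξ₂ = 448 → ξ₂ = (2·303 − 448)/1 = 157.9 kmol/h.
Outlet amounts (n = n₀ + Σ ν·ξ):
  D: 851 − 1(303) = 548
  G: 0 + 2(303) − 1(157.9) = 448
  A: 0 + 2(157.9) = 315.8
Total out = 1312 kmol/h; y_A = 315.8 / 1312 = 0.2407.

0.241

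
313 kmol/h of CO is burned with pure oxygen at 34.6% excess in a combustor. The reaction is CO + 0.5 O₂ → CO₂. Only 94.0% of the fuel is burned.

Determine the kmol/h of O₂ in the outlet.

63.5 kmol/h

Stoichiometric O₂ = 0.5 × 313 = 156.5 kmol/h; O₂ fed = 156.5 × 1.346 = 210.6 kmol/h.
Fuel reacted = 0.94 × 313 → ξ = 294.2 kmol/h.
Outlet (n = n₀ + ν ξ):
  CO: 313 − 1(294.2) = 18.78
  O₂: 210.6 − 0.5(294.2) = 63.54
  CO₂: 0 + 1(294.2) = 294.2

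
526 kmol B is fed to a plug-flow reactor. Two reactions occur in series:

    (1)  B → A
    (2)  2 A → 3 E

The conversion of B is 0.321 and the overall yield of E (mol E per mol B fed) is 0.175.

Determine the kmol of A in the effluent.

107 kmol

Conversion of B: B consumed = 1ξ₁ = 0.321 × 526 → ξ₁ = 168.8 kmol.
Yield of E: 3ξ₂ / 526 = 0.175 → ξ₂ = 30.68 kmol.
Outlet amounts (n = n₀ + Σ ν·ξ):
  B: 526 − 1(168.8) = 357.2
  A: 0 + 1(168.8) − 2(30.68) = 107.5
  E: 0 + 3(30.68) = 92.05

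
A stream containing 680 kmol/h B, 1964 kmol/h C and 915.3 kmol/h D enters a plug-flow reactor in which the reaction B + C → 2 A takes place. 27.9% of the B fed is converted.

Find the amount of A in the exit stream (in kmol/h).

379 kmol/h

B reacted = 0.279 × 680 = 189.7 kmol/h; ν_B = −1, so ξ = 189.7/1 = 189.7 kmol/h.
Outlet amounts (n = n₀ + ν ξ):
  B: 680 − 1(189.7) = 490.3
  C: 1964 − 1(189.7) = 1774
  A: 0 + 2(189.7) = 379.4
  D: 915.3 (inert)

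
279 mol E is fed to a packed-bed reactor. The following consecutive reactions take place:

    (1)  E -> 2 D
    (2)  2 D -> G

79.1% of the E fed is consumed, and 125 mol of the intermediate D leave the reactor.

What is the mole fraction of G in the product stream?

0.463

Conversion of E: E consumed = 1ξ₁ = 0.791 × 279 → ξ₁ = 220.7 mol.
D balance: n_D = 0 + 2ξ₁ − 2ξ₂ = 125 → ξ₂ = (2·220.7 − 125)/2 = 158.2 mol.
Outlet amounts (n = n₀ + Σ ν·ξ):
  E: 279 − 1(220.7) = 58.31
  D: 0 + 2(220.7) − 2(158.2) = 125
  G: 0 + 1(158.2) = 158.2
Total out = 341.5 mol; y_G = 158.2 / 341.5 = 0.4632.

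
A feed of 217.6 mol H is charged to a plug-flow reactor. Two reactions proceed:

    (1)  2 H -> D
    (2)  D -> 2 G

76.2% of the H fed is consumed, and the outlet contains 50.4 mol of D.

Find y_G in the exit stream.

Conversion of H: H consumed = 2ξ₁ = 0.762 × 217.6 → ξ₁ = 82.91 mol.
D balance: n_D = 0 + 1ξ₁ − 1ξ₂ = 50.4 → ξ₂ = (1·82.91 − 50.4)/1 = 32.51 mol.
Outlet amounts (n = n₀ + Σ ν·ξ):
  H: 217.6 − 2(82.91) = 51.79
  D: 0 + 1(82.91) − 1(32.51) = 50.4
  G: 0 + 2(32.51) = 65.01
Total out = 167.2 mol; y_G = 65.01 / 167.2 = 0.3888.

0.389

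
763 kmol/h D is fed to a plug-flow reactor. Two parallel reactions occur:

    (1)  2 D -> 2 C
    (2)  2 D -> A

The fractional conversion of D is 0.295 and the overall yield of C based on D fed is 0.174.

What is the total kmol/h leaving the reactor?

Yield of C: 2ξ₁ / 763 = 0.174 → ξ₁ = 66.38 kmol/h.
Conversion of D: 2ξ₁ + 2ξ₂ = 0.295 × 763 = 225.1 → ξ₂ = 46.16 kmol/h.
Outlet amounts (n = n₀ + Σ ν·ξ):
  D: 763 − 2(66.38) − 2(46.16) = 537.9
  C: 0 + 2(66.38) = 132.8
  A: 0 + 1(46.16) = 46.16
Total out = 537.9 + 132.8 + 46.16 = 716.8 kmol/h.

717 kmol/h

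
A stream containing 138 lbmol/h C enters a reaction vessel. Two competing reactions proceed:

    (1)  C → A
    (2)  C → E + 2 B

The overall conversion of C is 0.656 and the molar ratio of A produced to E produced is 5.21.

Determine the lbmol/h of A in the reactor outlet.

76 lbmol/h

Conversion of C: C consumed = 0.656 × 138 = 90.53 lbmol/h = 1ξ₁ + 1ξ₂.
Selectivity: 1ξ₁ / (1ξ₂) = 5.21 → ξ₁ = 5.21 ξ₂.
Substitute: (1·5.21 + 1) ξ₂ = 90.53 → ξ₂ = 14.58 lbmol/h, ξ₁ = 75.95 lbmol/h.
Outlet amounts (n = n₀ + Σ ν·ξ):
  C: 138 − 1(75.95) − 1(14.58) = 47.47
  A: 0 + 1(75.95) = 75.95
  E: 0 + 1(14.58) = 14.58
  B: 0 + 2(14.58) = 29.16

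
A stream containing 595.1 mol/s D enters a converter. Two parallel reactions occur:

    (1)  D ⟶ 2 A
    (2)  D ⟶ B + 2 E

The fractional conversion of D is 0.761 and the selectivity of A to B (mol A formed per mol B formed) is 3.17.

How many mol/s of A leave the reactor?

555 mol/s

Conversion of D: D consumed = 0.761 × 595.1 = 452.9 mol/s = 1ξ₁ + 1ξ₂.
Selectivity: 2ξ₁ / (1ξ₂) = 3.17 → ξ₁ = 1.585 ξ₂.
Substitute: (1·1.585 + 1) ξ₂ = 452.9 → ξ₂ = 175.2 mol/s, ξ₁ = 277.7 mol/s.
Outlet amounts (n = n₀ + Σ ν·ξ):
  D: 595.1 − 1(277.7) − 1(175.2) = 142.2
  A: 0 + 2(277.7) = 555.4
  B: 0 + 1(175.2) = 175.2
  E: 0 + 2(175.2) = 350.4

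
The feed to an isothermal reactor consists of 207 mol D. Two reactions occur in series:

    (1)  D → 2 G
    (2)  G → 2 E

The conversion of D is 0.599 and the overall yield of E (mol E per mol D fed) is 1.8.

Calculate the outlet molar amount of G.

Conversion of D: D consumed = 1ξ₁ = 0.599 × 207 → ξ₁ = 124 mol.
Yield of E: 2ξ₂ / 207 = 1.8 → ξ₂ = 186.3 mol.
Outlet amounts (n = n₀ + Σ ν·ξ):
  D: 207 − 1(124) = 83.01
  G: 0 + 2(124) − 1(186.3) = 61.69
  E: 0 + 2(186.3) = 372.6

61.7 mol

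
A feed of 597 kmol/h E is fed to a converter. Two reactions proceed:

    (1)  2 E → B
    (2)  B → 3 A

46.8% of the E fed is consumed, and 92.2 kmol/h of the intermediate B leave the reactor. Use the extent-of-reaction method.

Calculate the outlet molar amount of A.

Conversion of E: E consumed = 2ξ₁ = 0.468 × 597 → ξ₁ = 139.7 kmol/h.
B balance: n_B = 0 + 1ξ₁ − 1ξ₂ = 92.2 → ξ₂ = (1·139.7 − 92.2)/1 = 47.5 kmol/h.
Outlet amounts (n = n₀ + Σ ν·ξ):
  E: 597 − 2(139.7) = 317.6
  B: 0 + 1(139.7) − 1(47.5) = 92.2
  A: 0 + 3(47.5) = 142.5

142 kmol/h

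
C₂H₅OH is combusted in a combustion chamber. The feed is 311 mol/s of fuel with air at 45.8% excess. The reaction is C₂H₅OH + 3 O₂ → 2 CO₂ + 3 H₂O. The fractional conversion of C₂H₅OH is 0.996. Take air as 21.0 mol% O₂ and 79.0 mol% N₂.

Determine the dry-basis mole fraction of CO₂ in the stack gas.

Stoichiometric O₂ = 3 × 311 = 933 mol/s; O₂ fed = 933 × 1.458 = 1360 mol/s.
N₂ fed = 1360 × 79/21 = 5117 mol/s.
Fuel reacted = 0.996 × 311 → ξ = 309.8 mol/s.
Outlet (n = n₀ + ν ξ):
  C₂H₅OH: 311 − 1(309.8) = 1.244
  O₂: 1360 − 3(309.8) = 431
  N₂: 5117 (inert)
  CO₂: 0 + 2(309.8) = 619.5
  H₂O: 0 + 3(309.8) = 929.3
Dry total = 6169 mol/s; y_CO₂ (dry) = 619.5 / 6169 = 0.1004.

0.1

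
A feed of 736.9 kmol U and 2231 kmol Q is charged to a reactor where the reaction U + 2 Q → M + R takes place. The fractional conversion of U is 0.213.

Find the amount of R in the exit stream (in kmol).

157 kmol

U reacted = 0.213 × 736.9 = 157 kmol; ν_U = −1, so ξ = 157/1 = 157 kmol.
Outlet amounts (n = n₀ + ν ξ):
  U: 736.9 − 1(157) = 579.9
  Q: 2231 − 2(157) = 1917
  M: 0 + 1(157) = 157
  R: 0 + 1(157) = 157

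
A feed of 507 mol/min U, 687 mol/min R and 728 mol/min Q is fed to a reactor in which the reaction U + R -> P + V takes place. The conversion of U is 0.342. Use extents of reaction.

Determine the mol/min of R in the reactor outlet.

514 mol/min

U reacted = 0.342 × 507 = 173.4 mol/min; ν_U = −1, so ξ = 173.4/1 = 173.4 mol/min.
Outlet amounts (n = n₀ + ν ξ):
  U: 507 − 1(173.4) = 333.6
  R: 687 − 1(173.4) = 513.6
  P: 0 + 1(173.4) = 173.4
  V: 0 + 1(173.4) = 173.4
  Q: 728 (inert)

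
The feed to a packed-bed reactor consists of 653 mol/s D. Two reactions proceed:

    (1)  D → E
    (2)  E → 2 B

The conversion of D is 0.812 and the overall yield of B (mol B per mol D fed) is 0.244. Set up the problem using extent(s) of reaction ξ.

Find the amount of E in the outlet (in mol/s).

451 mol/s

Conversion of D: D consumed = 1ξ₁ = 0.812 × 653 → ξ₁ = 530.2 mol/s.
Yield of B: 2ξ₂ / 653 = 0.244 → ξ₂ = 79.67 mol/s.
Outlet amounts (n = n₀ + Σ ν·ξ):
  D: 653 − 1(530.2) = 122.8
  E: 0 + 1(530.2) − 1(79.67) = 450.6
  B: 0 + 2(79.67) = 159.3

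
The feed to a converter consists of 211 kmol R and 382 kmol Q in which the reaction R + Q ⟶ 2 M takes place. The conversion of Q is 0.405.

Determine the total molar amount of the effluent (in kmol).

Q reacted = 0.405 × 382 = 154.7 kmol; ν_Q = −1, so ξ = 154.7/1 = 154.7 kmol.
Outlet amounts (n = n₀ + ν ξ):
  R: 211 − 1(154.7) = 56.29
  Q: 382 − 1(154.7) = 227.3
  M: 0 + 2(154.7) = 309.4
Total out = 56.29 + 227.3 + 309.4 = 593 kmol.

593 kmol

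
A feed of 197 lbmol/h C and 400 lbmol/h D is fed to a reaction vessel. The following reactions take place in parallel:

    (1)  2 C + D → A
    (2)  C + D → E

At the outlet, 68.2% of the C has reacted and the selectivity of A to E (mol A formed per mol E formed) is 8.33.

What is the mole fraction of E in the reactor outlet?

0.0164

Conversion of C: C consumed = 0.682 × 197 = 134.4 lbmol/h = 2ξ₁ + 1ξ₂.
Selectivity: 1ξ₁ / (1ξ₂) = 8.33 → ξ₁ = 8.33 ξ₂.
Substitute: (2·8.33 + 1) ξ₂ = 134.4 → ξ₂ = 7.608 lbmol/h, ξ₁ = 63.37 lbmol/h.
Outlet amounts (n = n₀ + Σ ν·ξ):
  C: 197 − 2(63.37) − 1(7.608) = 62.65
  D: 400 − 1(63.37) − 1(7.608) = 329
  A: 0 + 1(63.37) = 63.37
  E: 0 + 1(7.608) = 7.608
Total out = 462.6 lbmol/h; y_E = 7.608 / 462.6 = 0.01644.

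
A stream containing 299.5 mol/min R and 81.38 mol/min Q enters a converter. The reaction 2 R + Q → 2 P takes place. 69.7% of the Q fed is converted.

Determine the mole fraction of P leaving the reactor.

Q reacted = 0.697 × 81.38 = 56.72 mol/min; ν_Q = −1, so ξ = 56.72/1 = 56.72 mol/min.
Outlet amounts (n = n₀ + ν ξ):
  R: 299.5 − 2(56.72) = 186.1
  Q: 81.38 − 1(56.72) = 24.66
  P: 0 + 2(56.72) = 113.4
Total out = 324.2 mol/min; y_P = 113.4 / 324.2 = 0.35.

0.35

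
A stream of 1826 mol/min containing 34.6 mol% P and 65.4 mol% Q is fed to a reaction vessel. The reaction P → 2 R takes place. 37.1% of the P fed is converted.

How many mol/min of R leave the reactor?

P reacted = 0.371 × 631.8 = 234.4 mol/min; ν_P = −1, so ξ = 234.4/1 = 234.4 mol/min.
Outlet amounts (n = n₀ + ν ξ):
  P: 631.8 − 1(234.4) = 397.4
  R: 0 + 2(234.4) = 468.8
  Q: 1194 (inert)

469 mol/min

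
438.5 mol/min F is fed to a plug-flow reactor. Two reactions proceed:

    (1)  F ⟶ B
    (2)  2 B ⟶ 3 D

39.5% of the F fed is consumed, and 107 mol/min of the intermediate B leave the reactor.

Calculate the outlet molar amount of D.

Conversion of F: F consumed = 1ξ₁ = 0.395 × 438.5 → ξ₁ = 173.2 mol/min.
B balance: n_B = 0 + 1ξ₁ − 2ξ₂ = 107 → ξ₂ = (1·173.2 − 107)/2 = 33.1 mol/min.
Outlet amounts (n = n₀ + Σ ν·ξ):
  F: 438.5 − 1(173.2) = 265.3
  B: 0 + 1(173.2) − 2(33.1) = 107
  D: 0 + 3(33.1) = 99.31

99.3 mol/min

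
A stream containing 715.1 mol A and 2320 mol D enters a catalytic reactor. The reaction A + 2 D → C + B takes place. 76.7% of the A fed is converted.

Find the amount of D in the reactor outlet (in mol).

A reacted = 0.767 × 715.1 = 548.5 mol; ν_A = −1, so ξ = 548.5/1 = 548.5 mol.
Outlet amounts (n = n₀ + ν ξ):
  A: 715.1 − 1(548.5) = 166.6
  D: 2320 − 2(548.5) = 1223
  C: 0 + 1(548.5) = 548.5
  B: 0 + 1(548.5) = 548.5

1220 mol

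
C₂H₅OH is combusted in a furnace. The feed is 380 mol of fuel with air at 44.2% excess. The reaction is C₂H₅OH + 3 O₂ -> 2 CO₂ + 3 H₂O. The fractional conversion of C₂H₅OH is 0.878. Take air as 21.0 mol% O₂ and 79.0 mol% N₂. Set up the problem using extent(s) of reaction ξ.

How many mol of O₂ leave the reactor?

Stoichiometric O₂ = 3 × 380 = 1140 mol; O₂ fed = 1140 × 1.442 = 1644 mol.
N₂ fed = 1644 × 79/21 = 6184 mol.
Fuel reacted = 0.878 × 380 → ξ = 333.6 mol.
Outlet (n = n₀ + ν ξ):
  C₂H₅OH: 380 − 1(333.6) = 46.36
  O₂: 1644 − 3(333.6) = 643
  N₂: 6184 (inert)
  CO₂: 0 + 2(333.6) = 667.3
  H₂O: 0 + 3(333.6) = 1001

643 mol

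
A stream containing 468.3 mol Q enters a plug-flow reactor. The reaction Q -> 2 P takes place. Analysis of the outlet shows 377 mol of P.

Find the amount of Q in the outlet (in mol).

280 mol

For P: n = n₀ + 2ξ → 377 = 0 + 2ξ, giving ξ = 188.5 mol.
Outlet amounts (n = n₀ + ν ξ):
  Q: 468.3 − 1(188.5) = 279.8
  P: 0 + 2(188.5) = 377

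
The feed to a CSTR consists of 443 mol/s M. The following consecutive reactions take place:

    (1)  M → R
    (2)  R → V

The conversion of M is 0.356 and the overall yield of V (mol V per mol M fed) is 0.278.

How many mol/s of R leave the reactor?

Conversion of M: M consumed = 1ξ₁ = 0.356 × 443 → ξ₁ = 157.7 mol/s.
Yield of V: 1ξ₂ / 443 = 0.278 → ξ₂ = 123.2 mol/s.
Outlet amounts (n = n₀ + Σ ν·ξ):
  M: 443 − 1(157.7) = 285.3
  R: 0 + 1(157.7) − 1(123.2) = 34.55
  V: 0 + 1(123.2) = 123.2

34.6 mol/s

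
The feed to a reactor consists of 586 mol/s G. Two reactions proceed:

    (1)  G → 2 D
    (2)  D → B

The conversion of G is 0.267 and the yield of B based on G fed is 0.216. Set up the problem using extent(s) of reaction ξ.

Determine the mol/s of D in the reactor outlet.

Conversion of G: G consumed = 1ξ₁ = 0.267 × 586 → ξ₁ = 156.5 mol/s.
Yield of B: 1ξ₂ / 586 = 0.216 → ξ₂ = 126.6 mol/s.
Outlet amounts (n = n₀ + Σ ν·ξ):
  G: 586 − 1(156.5) = 429.5
  D: 0 + 2(156.5) − 1(126.6) = 186.3
  B: 0 + 1(126.6) = 126.6

186 mol/s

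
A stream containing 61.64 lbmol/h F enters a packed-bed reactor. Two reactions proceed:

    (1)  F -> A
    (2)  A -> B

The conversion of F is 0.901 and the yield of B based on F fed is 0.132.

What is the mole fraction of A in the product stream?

Conversion of F: F consumed = 1ξ₁ = 0.901 × 61.64 → ξ₁ = 55.54 lbmol/h.
Yield of B: 1ξ₂ / 61.64 = 0.132 → ξ₂ = 8.136 lbmol/h.
Outlet amounts (n = n₀ + Σ ν·ξ):
  F: 61.64 − 1(55.54) = 6.102
  A: 0 + 1(55.54) − 1(8.136) = 47.4
  B: 0 + 1(8.136) = 8.136
Total out = 61.64 lbmol/h; y_A = 47.4 / 61.64 = 0.769.

0.769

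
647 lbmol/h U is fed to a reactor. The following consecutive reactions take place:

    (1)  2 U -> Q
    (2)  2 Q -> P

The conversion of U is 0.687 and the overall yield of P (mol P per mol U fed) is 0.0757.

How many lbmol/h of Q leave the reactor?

124 lbmol/h

Conversion of U: U consumed = 2ξ₁ = 0.687 × 647 → ξ₁ = 222.2 lbmol/h.
Yield of P: 1ξ₂ / 647 = 0.0757 → ξ₂ = 48.98 lbmol/h.
Outlet amounts (n = n₀ + Σ ν·ξ):
  U: 647 − 2(222.2) = 202.5
  Q: 0 + 1(222.2) − 2(48.98) = 124.3
  P: 0 + 1(48.98) = 48.98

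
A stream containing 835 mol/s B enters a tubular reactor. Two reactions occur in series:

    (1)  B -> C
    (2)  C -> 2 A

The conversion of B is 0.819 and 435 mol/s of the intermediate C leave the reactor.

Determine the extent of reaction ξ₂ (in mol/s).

Conversion of B: B consumed = 1ξ₁ = 0.819 × 835 → ξ₁ = 683.9 mol/s.
C balance: n_C = 0 + 1ξ₁ − 1ξ₂ = 435 → ξ₂ = (1·683.9 − 435)/1 = 248.9 mol/s.
Outlet amounts (n = n₀ + Σ ν·ξ):
  B: 835 − 1(683.9) = 151.1
  C: 0 + 1(683.9) − 1(248.9) = 435
  A: 0 + 2(248.9) = 497.7

ξ₂ = 249 mol/s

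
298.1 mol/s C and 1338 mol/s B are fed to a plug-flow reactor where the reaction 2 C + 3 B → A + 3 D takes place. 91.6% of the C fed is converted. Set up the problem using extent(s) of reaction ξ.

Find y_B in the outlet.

0.619

C reacted = 0.916 × 298.1 = 273.1 mol/s; ν_C = −2, so ξ = 273.1/2 = 136.5 mol/s.
Outlet amounts (n = n₀ + ν ξ):
  C: 298.1 − 2(136.5) = 25.04
  B: 1338 − 3(136.5) = 928.4
  A: 0 + 1(136.5) = 136.5
  D: 0 + 3(136.5) = 409.6
Total out = 1500 mol/s; y_B = 928.4 / 1500 = 0.6191.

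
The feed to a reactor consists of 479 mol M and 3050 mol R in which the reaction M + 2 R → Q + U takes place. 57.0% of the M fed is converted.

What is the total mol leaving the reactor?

M reacted = 0.57 × 479 = 273 mol; ν_M = −1, so ξ = 273/1 = 273 mol.
Outlet amounts (n = n₀ + ν ξ):
  M: 479 − 1(273) = 206
  R: 3050 − 2(273) = 2504
  Q: 0 + 1(273) = 273
  U: 0 + 1(273) = 273
Total out = 206 + 2504 + 273 + 273 = 3256 mol.

3260 mol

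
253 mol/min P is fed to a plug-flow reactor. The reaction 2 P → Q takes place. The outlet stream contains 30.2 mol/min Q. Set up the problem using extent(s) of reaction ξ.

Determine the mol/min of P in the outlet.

For Q: n = n₀ + 1ξ → 30.2 = 0 + 1ξ, giving ξ = 30.2 mol/min.
Outlet amounts (n = n₀ + ν ξ):
  P: 253 − 2(30.2) = 192.6
  Q: 0 + 1(30.2) = 30.2

193 mol/min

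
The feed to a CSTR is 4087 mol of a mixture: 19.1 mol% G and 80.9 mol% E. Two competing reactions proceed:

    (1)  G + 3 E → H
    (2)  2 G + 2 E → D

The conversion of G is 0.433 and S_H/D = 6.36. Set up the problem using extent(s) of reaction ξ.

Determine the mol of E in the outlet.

Conversion of G: G consumed = 0.433 × 780.6 = 338 mol = 1ξ₁ + 2ξ₂.
Selectivity: 1ξ₁ / (1ξ₂) = 6.36 → ξ₁ = 6.36 ξ₂.
Substitute: (1·6.36 + 2) ξ₂ = 338 → ξ₂ = 40.43 mol, ξ₁ = 257.1 mol.
Outlet amounts (n = n₀ + Σ ν·ξ):
  G: 780.6 − 1(257.1) − 2(40.43) = 442.6
  E: 3306 − 3(257.1) − 2(40.43) = 2454
  H: 0 + 1(257.1) = 257.1
  D: 0 + 1(40.43) = 40.43

2450 mol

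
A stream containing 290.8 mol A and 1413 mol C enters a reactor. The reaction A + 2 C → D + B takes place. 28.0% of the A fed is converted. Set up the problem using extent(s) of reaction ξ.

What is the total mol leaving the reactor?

1620 mol

A reacted = 0.28 × 290.8 = 81.42 mol; ν_A = −1, so ξ = 81.42/1 = 81.42 mol.
Outlet amounts (n = n₀ + ν ξ):
  A: 290.8 − 1(81.42) = 209.4
  C: 1413 − 2(81.42) = 1250
  D: 0 + 1(81.42) = 81.42
  B: 0 + 1(81.42) = 81.42
Total out = 209.4 + 1250 + 81.42 + 81.42 = 1622 mol.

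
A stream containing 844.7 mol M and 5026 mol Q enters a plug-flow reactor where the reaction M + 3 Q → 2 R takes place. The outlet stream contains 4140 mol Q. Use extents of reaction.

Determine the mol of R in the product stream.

591 mol

For Q: n = n₀ − 3ξ → 4140 = 5026 − 3ξ, giving ξ = 295.3 mol.
Outlet amounts (n = n₀ + ν ξ):
  M: 844.7 − 1(295.3) = 549.4
  Q: 5026 − 3(295.3) = 4140
  R: 0 + 2(295.3) = 590.7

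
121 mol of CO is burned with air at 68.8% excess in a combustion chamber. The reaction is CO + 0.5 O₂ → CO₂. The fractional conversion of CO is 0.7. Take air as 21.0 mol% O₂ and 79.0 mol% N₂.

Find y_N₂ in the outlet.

Stoichiometric O₂ = 0.5 × 121 = 60.5 mol; O₂ fed = 60.5 × 1.688 = 102.1 mol.
N₂ fed = 102.1 × 79/21 = 384.2 mol.
Fuel reacted = 0.7 × 121 → ξ = 84.7 mol.
Outlet (n = n₀ + ν ξ):
  CO: 121 − 1(84.7) = 36.3
  O₂: 102.1 − 0.5(84.7) = 59.77
  N₂: 384.2 (inert)
  CO₂: 0 + 1(84.7) = 84.7
Total out = 565 mol; y_N₂ = 384.2 / 565 = 0.68.

0.68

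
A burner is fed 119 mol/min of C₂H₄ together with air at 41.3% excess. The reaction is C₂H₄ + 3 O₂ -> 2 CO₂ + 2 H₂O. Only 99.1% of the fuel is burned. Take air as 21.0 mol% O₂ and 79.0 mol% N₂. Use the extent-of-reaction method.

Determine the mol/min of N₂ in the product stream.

1900 mol/min

Stoichiometric O₂ = 3 × 119 = 357 mol/min; O₂ fed = 357 × 1.413 = 504.4 mol/min.
N₂ fed = 504.4 × 79/21 = 1898 mol/min.
Fuel reacted = 0.991 × 119 → ξ = 117.9 mol/min.
Outlet (n = n₀ + ν ξ):
  C₂H₄: 119 − 1(117.9) = 1.071
  O₂: 504.4 − 3(117.9) = 150.7
  N₂: 1898 (inert)
  CO₂: 0 + 2(117.9) = 235.9
  H₂O: 0 + 2(117.9) = 235.9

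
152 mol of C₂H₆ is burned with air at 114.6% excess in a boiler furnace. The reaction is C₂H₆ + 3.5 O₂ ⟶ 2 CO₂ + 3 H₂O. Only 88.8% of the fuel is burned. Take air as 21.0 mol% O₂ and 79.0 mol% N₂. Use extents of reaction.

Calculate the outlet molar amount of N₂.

4290 mol

Stoichiometric O₂ = 3.5 × 152 = 532 mol; O₂ fed = 532 × 2.146 = 1142 mol.
N₂ fed = 1142 × 79/21 = 4295 mol.
Fuel reacted = 0.888 × 152 → ξ = 135 mol.
Outlet (n = n₀ + ν ξ):
  C₂H₆: 152 − 1(135) = 17.02
  O₂: 1142 − 3.5(135) = 669.3
  N₂: 4295 (inert)
  CO₂: 0 + 2(135) = 270
  H₂O: 0 + 3(135) = 404.9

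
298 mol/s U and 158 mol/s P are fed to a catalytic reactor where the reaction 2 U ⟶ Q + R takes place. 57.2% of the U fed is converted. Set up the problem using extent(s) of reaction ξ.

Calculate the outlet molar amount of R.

85.2 mol/s

U reacted = 0.572 × 298 = 170.5 mol/s; ν_U = −2, so ξ = 170.5/2 = 85.23 mol/s.
Outlet amounts (n = n₀ + ν ξ):
  U: 298 − 2(85.23) = 127.5
  Q: 0 + 1(85.23) = 85.23
  R: 0 + 1(85.23) = 85.23
  P: 158 (inert)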